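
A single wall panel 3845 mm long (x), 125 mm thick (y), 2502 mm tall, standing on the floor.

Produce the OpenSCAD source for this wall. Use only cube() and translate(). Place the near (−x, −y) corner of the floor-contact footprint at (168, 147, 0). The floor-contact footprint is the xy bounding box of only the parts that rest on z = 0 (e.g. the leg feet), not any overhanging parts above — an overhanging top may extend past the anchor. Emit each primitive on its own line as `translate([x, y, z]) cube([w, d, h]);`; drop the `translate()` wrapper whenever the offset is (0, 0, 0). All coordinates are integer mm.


translate([168, 147, 0]) cube([3845, 125, 2502]);


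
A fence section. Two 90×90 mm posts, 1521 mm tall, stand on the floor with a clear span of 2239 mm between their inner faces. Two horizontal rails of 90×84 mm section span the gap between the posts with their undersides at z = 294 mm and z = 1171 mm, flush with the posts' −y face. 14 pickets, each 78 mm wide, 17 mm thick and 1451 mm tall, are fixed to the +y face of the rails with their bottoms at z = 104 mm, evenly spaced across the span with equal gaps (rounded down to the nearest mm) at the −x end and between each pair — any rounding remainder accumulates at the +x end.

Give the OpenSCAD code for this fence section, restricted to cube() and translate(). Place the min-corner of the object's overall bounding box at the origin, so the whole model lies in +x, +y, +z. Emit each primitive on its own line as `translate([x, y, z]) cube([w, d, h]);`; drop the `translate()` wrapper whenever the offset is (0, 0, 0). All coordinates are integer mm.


cube([90, 90, 1521]);
translate([2329, 0, 0]) cube([90, 90, 1521]);
translate([90, 0, 294]) cube([2239, 90, 84]);
translate([90, 0, 1171]) cube([2239, 90, 84]);
translate([166, 90, 104]) cube([78, 17, 1451]);
translate([320, 90, 104]) cube([78, 17, 1451]);
translate([474, 90, 104]) cube([78, 17, 1451]);
translate([628, 90, 104]) cube([78, 17, 1451]);
translate([782, 90, 104]) cube([78, 17, 1451]);
translate([936, 90, 104]) cube([78, 17, 1451]);
translate([1090, 90, 104]) cube([78, 17, 1451]);
translate([1244, 90, 104]) cube([78, 17, 1451]);
translate([1398, 90, 104]) cube([78, 17, 1451]);
translate([1552, 90, 104]) cube([78, 17, 1451]);
translate([1706, 90, 104]) cube([78, 17, 1451]);
translate([1860, 90, 104]) cube([78, 17, 1451]);
translate([2014, 90, 104]) cube([78, 17, 1451]);
translate([2168, 90, 104]) cube([78, 17, 1451]);


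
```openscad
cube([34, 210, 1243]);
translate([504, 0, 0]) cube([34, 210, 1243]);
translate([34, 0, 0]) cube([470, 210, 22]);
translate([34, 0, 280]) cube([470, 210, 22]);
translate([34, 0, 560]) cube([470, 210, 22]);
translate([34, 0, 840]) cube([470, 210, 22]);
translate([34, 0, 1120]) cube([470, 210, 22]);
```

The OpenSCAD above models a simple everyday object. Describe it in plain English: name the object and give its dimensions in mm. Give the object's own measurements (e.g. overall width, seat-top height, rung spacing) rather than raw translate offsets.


An open bookshelf. Two side panels, each 34 mm thick, 210 mm deep and 1243 mm tall, stand 538 mm apart (outside-to-outside). Between them sit 5 shelves, each 22 mm thick and 210 mm deep, spanning the full gap between the sides. The bottom shelf rests on the floor (its underside at z = 0) and the clear gap between one shelf's top and the next shelf's underside is 258 mm.


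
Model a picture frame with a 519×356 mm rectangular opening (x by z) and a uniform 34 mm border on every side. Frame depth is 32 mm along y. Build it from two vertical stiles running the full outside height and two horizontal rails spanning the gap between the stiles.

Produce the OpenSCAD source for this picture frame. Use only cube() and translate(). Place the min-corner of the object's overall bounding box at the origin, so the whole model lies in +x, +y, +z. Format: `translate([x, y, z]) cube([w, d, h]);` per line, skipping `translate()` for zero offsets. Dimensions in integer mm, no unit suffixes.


cube([34, 32, 424]);
translate([553, 0, 0]) cube([34, 32, 424]);
translate([34, 0, 0]) cube([519, 32, 34]);
translate([34, 0, 390]) cube([519, 32, 34]);


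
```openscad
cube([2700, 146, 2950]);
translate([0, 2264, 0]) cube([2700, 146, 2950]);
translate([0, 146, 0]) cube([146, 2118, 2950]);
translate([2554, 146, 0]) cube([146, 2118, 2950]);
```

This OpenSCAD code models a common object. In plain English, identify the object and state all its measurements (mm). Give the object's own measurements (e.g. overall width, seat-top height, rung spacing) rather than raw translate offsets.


The wall frame of a small rectangular building: four walls, each 2950 mm tall and 146 mm thick, enclosing a footprint 2700 mm (x) by 2410 mm (y) outside-to-outside, with no floor or roof. The front and back walls (the −y and +y sides) span the full width; the two side walls fit between them.


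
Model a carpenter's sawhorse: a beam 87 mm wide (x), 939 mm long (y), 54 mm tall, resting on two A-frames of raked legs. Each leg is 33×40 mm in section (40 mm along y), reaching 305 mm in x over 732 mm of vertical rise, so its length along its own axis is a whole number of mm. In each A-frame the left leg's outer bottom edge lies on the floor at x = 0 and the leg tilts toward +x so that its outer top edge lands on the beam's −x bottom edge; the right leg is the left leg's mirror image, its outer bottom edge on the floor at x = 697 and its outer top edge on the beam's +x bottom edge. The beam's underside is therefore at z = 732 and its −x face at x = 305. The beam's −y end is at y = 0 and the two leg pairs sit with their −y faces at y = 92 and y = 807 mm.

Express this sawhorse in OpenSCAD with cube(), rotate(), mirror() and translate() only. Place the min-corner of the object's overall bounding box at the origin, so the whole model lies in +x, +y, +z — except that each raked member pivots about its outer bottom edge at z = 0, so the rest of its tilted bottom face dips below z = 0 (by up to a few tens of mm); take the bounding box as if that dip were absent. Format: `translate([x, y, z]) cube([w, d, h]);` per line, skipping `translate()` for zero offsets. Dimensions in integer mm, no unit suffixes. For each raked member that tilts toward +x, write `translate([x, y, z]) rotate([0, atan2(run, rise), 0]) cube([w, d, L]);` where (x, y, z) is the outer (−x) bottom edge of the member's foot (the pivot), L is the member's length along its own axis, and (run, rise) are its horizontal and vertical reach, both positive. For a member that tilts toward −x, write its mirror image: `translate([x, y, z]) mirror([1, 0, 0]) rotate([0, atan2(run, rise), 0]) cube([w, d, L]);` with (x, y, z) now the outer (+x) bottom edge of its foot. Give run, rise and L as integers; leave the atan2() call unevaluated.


translate([305, 0, 732]) cube([87, 939, 54]);
translate([0, 92, 0]) rotate([0, atan2(305, 732), 0]) cube([33, 40, 793]);
translate([697, 92, 0]) mirror([1, 0, 0]) rotate([0, atan2(305, 732), 0]) cube([33, 40, 793]);
translate([0, 807, 0]) rotate([0, atan2(305, 732), 0]) cube([33, 40, 793]);
translate([697, 807, 0]) mirror([1, 0, 0]) rotate([0, atan2(305, 732), 0]) cube([33, 40, 793]);


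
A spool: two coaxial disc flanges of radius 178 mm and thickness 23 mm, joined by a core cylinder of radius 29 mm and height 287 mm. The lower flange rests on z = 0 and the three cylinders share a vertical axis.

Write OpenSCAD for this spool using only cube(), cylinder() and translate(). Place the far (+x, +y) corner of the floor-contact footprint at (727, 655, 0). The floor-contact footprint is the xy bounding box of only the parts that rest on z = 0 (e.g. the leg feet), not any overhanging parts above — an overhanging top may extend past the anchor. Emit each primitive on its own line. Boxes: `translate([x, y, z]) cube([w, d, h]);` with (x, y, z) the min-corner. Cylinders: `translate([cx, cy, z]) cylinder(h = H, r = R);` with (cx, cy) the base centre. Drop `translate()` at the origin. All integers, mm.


translate([549, 477, 0]) cylinder(h = 23, r = 178);
translate([549, 477, 23]) cylinder(h = 287, r = 29);
translate([549, 477, 310]) cylinder(h = 23, r = 178);


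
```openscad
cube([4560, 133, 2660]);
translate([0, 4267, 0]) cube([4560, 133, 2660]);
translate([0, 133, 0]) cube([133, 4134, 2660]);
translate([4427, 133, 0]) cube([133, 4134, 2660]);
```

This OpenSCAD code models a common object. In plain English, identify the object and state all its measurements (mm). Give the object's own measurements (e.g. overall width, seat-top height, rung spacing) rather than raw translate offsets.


The wall frame of a small rectangular building: four walls, each 2660 mm tall and 133 mm thick, enclosing a footprint 4560 mm (x) by 4400 mm (y) outside-to-outside, with no floor or roof. The front and back walls (the −y and +y sides) span the full width; the two side walls fit between them.


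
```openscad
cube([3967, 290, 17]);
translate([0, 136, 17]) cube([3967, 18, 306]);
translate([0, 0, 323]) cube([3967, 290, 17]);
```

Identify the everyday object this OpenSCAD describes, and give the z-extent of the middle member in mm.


An I-beam. The web height is 306 mm.

Two wide flanges with a thin centred web — an I-beam. Overall 340 mm minus two 17 mm flanges gives a web of 340 − 2·17 = 306 mm.


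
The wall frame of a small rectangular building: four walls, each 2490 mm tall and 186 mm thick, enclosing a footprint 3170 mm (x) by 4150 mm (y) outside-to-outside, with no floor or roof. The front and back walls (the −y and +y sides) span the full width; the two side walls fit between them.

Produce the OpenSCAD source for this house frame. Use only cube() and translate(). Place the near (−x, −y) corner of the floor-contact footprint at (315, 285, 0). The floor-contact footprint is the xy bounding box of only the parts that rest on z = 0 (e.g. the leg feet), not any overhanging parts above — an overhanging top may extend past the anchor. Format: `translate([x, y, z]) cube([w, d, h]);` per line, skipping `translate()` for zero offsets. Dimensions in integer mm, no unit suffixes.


translate([315, 285, 0]) cube([3170, 186, 2490]);
translate([315, 4249, 0]) cube([3170, 186, 2490]);
translate([315, 471, 0]) cube([186, 3778, 2490]);
translate([3299, 471, 0]) cube([186, 3778, 2490]);


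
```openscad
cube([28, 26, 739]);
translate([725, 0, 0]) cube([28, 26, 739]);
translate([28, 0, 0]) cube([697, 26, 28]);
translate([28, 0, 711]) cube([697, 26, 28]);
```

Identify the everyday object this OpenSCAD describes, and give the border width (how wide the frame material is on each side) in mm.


A picture frame. The border width is 28 mm.

Four thin pieces enclosing a rectangular opening — a picture frame. The two full-height stiles are 739 mm tall; the top rail sits at z = 711 and is 28 mm tall, so the border above the opening is 739 − 711 = 28 mm, matching the stile x-width.


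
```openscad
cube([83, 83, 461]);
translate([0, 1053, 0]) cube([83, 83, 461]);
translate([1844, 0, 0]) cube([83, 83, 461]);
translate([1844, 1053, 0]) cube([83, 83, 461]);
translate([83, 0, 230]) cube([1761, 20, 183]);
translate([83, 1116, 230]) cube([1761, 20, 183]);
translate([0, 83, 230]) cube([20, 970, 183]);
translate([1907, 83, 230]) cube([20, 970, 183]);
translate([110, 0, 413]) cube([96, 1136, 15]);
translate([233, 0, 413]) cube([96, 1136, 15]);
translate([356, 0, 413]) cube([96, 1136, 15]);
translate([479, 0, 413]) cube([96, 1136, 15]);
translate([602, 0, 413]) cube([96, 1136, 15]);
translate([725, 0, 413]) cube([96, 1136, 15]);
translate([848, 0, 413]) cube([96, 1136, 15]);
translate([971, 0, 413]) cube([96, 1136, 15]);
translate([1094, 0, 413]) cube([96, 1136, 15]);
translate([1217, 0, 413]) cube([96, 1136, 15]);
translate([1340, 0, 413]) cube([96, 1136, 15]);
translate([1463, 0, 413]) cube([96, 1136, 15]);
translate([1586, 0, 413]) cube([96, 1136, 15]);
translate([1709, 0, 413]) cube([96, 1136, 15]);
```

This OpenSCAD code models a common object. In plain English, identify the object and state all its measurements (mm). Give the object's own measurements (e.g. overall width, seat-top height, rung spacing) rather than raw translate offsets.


A bed frame 1927 mm long (x) by 1136 mm wide (y). Four 83×83 mm corner posts, 461 mm tall, at the corners of the footprint. Four rails of 20 mm thickness and 183 mm height run between adjacent posts with their undersides at z = 230 mm, their outer faces flush with the outside of the frame (the two x-running rails run between the posts' inner faces; the two y-running rails run between the posts' inner faces). 14 slats, each 96 mm wide (x) and 15 mm thick, lie across the top of the two x-running rails, running the full 1136 mm width of the frame in y; along x they sit between the end posts with a 27 mm gap after the −x posts and between neighbouring slats, leaving 39 mm before the +x posts.


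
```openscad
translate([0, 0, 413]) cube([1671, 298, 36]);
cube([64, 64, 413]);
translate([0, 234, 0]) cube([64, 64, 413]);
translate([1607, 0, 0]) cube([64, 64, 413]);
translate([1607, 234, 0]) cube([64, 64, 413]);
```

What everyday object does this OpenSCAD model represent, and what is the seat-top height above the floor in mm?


A bench. The seat-top height is 449 mm.

A long slab on four corner posts — a bench. The slab sits at z = 413 with thickness 36, so the top is 413 + 36 = 449 mm.


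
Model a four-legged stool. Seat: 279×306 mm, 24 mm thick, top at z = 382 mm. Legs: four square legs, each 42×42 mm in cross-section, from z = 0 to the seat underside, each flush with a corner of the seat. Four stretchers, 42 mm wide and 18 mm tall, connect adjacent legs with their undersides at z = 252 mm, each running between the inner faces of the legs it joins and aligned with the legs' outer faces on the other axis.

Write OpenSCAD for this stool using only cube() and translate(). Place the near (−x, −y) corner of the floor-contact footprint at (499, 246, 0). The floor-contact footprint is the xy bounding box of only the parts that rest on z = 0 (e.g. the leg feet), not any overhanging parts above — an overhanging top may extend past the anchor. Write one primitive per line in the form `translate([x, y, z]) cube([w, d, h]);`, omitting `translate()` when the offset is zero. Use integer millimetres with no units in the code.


translate([499, 246, 358]) cube([279, 306, 24]);
translate([499, 246, 0]) cube([42, 42, 358]);
translate([736, 246, 0]) cube([42, 42, 358]);
translate([499, 510, 0]) cube([42, 42, 358]);
translate([736, 510, 0]) cube([42, 42, 358]);
translate([541, 246, 252]) cube([195, 42, 18]);
translate([541, 510, 252]) cube([195, 42, 18]);
translate([499, 288, 252]) cube([42, 222, 18]);
translate([736, 288, 252]) cube([42, 222, 18]);


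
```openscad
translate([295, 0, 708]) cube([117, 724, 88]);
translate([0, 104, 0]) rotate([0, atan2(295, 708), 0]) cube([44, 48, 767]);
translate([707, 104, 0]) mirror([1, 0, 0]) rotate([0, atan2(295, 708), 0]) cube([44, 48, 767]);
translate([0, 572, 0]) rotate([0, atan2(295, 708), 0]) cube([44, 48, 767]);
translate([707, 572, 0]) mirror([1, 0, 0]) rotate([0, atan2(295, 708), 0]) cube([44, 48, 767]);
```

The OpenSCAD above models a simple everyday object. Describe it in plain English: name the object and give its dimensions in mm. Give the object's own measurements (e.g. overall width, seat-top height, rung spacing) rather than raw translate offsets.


A sawhorse. A 117×724×88 mm beam (x, y, z) sits on two A-frame leg pairs. Each pair is two raked legs of 44×48 mm section (48 mm along y) splaying symmetrically in x. Each leg rises 708 mm vertically over 295 mm of horizontal reach and is 767 mm long along its own axis. Every leg's outer bottom edge rests on the floor and its outer top edge meets a bottom edge of the beam — the left legs (tilting toward +x) meet the beam's −x bottom edge, the right legs (their mirror images, tilting toward −x) meet its +x bottom edge — so the leg tops tuck under the beam, the beam's underside is 708 mm above the floor, and the feet are 707 mm apart outside-to-outside with the beam centred between them. The two leg pairs are set in 104 mm from either end of the beam.


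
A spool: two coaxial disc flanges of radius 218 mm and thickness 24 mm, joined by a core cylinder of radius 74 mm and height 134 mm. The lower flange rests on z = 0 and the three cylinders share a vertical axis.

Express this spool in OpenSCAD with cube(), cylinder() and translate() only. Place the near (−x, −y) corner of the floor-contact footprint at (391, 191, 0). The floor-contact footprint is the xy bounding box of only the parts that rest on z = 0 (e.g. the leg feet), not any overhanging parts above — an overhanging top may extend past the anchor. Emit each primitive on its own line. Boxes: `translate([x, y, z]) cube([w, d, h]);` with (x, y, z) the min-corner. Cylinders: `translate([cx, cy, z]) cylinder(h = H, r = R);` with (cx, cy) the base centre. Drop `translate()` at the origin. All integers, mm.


translate([609, 409, 0]) cylinder(h = 24, r = 218);
translate([609, 409, 24]) cylinder(h = 134, r = 74);
translate([609, 409, 158]) cylinder(h = 24, r = 218);


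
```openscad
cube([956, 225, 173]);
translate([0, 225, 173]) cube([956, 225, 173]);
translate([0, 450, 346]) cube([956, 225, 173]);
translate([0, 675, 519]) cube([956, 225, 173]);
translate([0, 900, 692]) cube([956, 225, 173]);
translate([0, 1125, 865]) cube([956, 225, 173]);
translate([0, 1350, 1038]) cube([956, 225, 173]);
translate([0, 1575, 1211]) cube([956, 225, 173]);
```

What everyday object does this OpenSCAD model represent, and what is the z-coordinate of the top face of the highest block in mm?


A staircase. The total rise is 1384 mm.

8 identical blocks, each offset up and back from the previous — a staircase. Each step is 173 mm tall and there are 8 of them, so the total rise is 8 × 173 = 1384 mm.


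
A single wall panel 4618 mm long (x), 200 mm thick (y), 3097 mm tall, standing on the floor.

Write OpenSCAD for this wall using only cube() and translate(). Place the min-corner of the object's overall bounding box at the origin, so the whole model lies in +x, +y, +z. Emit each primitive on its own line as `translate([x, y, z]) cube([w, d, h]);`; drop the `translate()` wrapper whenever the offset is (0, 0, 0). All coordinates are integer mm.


cube([4618, 200, 3097]);


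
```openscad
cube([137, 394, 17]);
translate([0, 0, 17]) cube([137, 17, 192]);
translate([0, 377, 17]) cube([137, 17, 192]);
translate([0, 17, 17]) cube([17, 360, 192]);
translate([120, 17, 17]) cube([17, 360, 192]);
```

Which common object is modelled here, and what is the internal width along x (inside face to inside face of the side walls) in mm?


An open box. The internal width is 103 mm.

A 137×394 base slab with four walls standing on it — an open box. The base is 137 mm wide and the walls are 17 mm thick, so the internal width is 137 − 2 × 17 = 103 mm.


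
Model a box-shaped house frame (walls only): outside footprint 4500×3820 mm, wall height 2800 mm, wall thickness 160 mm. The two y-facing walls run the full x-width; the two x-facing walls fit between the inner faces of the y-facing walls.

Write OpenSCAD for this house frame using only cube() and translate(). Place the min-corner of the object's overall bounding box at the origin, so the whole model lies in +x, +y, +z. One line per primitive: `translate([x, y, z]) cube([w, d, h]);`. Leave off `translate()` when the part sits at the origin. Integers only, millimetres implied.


cube([4500, 160, 2800]);
translate([0, 3660, 0]) cube([4500, 160, 2800]);
translate([0, 160, 0]) cube([160, 3500, 2800]);
translate([4340, 160, 0]) cube([160, 3500, 2800]);


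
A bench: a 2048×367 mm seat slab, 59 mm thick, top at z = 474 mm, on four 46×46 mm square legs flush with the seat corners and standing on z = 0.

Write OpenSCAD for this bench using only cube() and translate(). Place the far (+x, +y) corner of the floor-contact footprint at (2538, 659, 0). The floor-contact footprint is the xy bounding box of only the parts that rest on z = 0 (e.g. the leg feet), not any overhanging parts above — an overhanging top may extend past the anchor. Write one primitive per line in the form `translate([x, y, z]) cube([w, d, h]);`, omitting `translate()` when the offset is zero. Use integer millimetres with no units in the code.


translate([490, 292, 415]) cube([2048, 367, 59]);
translate([490, 292, 0]) cube([46, 46, 415]);
translate([490, 613, 0]) cube([46, 46, 415]);
translate([2492, 292, 0]) cube([46, 46, 415]);
translate([2492, 613, 0]) cube([46, 46, 415]);


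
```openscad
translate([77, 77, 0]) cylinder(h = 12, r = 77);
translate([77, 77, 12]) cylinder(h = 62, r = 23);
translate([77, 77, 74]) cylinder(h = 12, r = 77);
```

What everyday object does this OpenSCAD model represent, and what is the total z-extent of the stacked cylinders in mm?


A spool. The overall height is 86 mm.

Three coaxial cylinders, large–small–large — a spool. Two 12 mm flanges and a 62 mm core give 12 + 62 + 12 = 86 mm.


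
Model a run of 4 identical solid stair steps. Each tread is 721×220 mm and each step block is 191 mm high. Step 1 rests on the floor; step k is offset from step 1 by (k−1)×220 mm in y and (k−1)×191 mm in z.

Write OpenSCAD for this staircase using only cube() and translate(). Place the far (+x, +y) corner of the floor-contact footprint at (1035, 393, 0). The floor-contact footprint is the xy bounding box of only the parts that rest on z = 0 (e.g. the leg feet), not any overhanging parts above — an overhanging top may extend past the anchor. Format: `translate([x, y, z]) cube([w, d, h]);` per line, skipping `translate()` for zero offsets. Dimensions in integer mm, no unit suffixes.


translate([314, 173, 0]) cube([721, 220, 191]);
translate([314, 393, 191]) cube([721, 220, 191]);
translate([314, 613, 382]) cube([721, 220, 191]);
translate([314, 833, 573]) cube([721, 220, 191]);


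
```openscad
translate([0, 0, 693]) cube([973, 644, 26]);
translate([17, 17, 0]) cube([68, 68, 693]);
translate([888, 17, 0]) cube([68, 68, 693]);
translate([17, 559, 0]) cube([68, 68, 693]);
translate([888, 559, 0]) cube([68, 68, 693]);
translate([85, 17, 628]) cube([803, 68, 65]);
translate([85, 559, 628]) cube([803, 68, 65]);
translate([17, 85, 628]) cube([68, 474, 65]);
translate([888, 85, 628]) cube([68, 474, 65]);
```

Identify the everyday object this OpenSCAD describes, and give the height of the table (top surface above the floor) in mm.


A table. The table height is 719 mm.

A 973×644×26 slab sits at z = 693 on four 68 mm square posts — a table. The top surface is at 693 + 26 = 719 mm.


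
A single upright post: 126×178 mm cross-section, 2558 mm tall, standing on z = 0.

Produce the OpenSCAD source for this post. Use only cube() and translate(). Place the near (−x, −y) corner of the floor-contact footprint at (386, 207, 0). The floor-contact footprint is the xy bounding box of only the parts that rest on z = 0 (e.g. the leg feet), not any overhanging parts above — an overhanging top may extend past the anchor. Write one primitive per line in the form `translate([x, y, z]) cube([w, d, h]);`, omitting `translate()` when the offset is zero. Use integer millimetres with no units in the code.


translate([386, 207, 0]) cube([126, 178, 2558]);


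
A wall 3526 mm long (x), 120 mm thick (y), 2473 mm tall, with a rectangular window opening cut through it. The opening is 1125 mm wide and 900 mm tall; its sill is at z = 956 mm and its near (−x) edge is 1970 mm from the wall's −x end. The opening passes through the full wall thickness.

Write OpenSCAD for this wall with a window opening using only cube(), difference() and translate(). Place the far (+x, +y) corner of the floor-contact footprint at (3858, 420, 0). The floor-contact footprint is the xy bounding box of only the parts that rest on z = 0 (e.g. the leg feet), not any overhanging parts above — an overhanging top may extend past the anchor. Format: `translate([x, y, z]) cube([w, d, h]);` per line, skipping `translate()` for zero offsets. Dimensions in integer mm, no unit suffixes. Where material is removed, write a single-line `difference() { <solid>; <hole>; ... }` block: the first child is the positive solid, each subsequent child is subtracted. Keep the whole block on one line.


difference() { translate([332, 300, 0]) cube([3526, 120, 2473]); translate([2302, 300, 956]) cube([1125, 120, 900]); }


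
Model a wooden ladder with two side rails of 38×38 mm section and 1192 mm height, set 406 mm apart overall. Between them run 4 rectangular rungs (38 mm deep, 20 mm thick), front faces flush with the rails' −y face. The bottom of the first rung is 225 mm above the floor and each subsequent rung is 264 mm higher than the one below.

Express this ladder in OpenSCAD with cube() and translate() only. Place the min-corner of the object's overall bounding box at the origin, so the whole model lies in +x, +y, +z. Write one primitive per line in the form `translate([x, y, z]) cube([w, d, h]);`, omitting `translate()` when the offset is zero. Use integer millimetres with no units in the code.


// rung span = 406 - 2*38 = 330
// rung[k] z = 225 + k*264
cube([38, 38, 1192]);
translate([368, 0, 0]) cube([38, 38, 1192]);
translate([38, 0, 225]) cube([330, 38, 20]);
translate([38, 0, 489]) cube([330, 38, 20]);
translate([38, 0, 753]) cube([330, 38, 20]);
translate([38, 0, 1017]) cube([330, 38, 20]);


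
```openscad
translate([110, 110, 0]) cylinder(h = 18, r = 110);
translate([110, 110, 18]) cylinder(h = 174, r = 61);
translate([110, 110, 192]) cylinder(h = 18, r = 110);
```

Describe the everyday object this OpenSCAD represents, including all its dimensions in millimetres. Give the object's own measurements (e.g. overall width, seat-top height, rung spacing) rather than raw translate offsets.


A spool: two coaxial disc flanges of radius 110 mm and thickness 18 mm, joined by a core cylinder of radius 61 mm and height 174 mm. The lower flange rests on z = 0 and the three cylinders share a vertical axis.


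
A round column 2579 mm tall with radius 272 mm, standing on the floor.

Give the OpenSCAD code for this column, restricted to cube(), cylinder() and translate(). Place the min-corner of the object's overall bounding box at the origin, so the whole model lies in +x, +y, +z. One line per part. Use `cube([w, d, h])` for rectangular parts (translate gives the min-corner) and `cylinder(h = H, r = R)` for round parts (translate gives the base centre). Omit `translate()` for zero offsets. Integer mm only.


translate([272, 272, 0]) cylinder(h = 2579, r = 272);


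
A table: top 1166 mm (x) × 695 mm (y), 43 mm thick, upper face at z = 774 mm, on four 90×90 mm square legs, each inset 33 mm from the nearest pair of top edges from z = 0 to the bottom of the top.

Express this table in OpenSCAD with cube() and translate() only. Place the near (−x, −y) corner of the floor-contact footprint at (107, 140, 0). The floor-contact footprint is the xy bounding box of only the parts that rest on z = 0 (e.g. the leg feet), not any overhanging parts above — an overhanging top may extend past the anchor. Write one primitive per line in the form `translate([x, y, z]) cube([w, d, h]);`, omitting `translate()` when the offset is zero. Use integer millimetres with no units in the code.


translate([74, 107, 731]) cube([1166, 695, 43]);
translate([107, 140, 0]) cube([90, 90, 731]);
translate([1117, 140, 0]) cube([90, 90, 731]);
translate([107, 679, 0]) cube([90, 90, 731]);
translate([1117, 679, 0]) cube([90, 90, 731]);


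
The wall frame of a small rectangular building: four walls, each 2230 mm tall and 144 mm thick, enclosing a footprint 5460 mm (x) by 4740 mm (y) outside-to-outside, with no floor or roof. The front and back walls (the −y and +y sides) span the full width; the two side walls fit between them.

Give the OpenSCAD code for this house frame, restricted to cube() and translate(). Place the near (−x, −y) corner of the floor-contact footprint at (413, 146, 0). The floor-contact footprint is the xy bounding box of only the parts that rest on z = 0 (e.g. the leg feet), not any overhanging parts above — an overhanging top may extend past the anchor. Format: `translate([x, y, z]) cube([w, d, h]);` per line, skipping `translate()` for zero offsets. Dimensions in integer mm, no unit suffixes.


translate([413, 146, 0]) cube([5460, 144, 2230]);
translate([413, 4742, 0]) cube([5460, 144, 2230]);
translate([413, 290, 0]) cube([144, 4452, 2230]);
translate([5729, 290, 0]) cube([144, 4452, 2230]);


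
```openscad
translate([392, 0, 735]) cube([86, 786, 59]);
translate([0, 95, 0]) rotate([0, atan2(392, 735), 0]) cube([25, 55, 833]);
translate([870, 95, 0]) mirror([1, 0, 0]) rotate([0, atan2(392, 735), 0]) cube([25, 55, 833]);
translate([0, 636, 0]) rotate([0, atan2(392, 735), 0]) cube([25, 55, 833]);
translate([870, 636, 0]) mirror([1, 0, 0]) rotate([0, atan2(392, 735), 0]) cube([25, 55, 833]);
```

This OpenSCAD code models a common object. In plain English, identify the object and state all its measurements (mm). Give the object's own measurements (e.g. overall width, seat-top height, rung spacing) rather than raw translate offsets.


A sawhorse. A 86×786×59 mm beam (x, y, z) sits on two A-frame leg pairs. Each pair is two raked legs of 25×55 mm section (55 mm along y) splaying symmetrically in x. Each leg rises 735 mm vertically over 392 mm of horizontal reach and is 833 mm long along its own axis. Every leg's outer bottom edge rests on the floor and its outer top edge meets a bottom edge of the beam — the left legs (tilting toward +x) meet the beam's −x bottom edge, the right legs (their mirror images, tilting toward −x) meet its +x bottom edge — so the leg tops tuck under the beam, the beam's underside is 735 mm above the floor, and the feet are 870 mm apart outside-to-outside with the beam centred between them. The two leg pairs are set in 95 mm from either end of the beam.


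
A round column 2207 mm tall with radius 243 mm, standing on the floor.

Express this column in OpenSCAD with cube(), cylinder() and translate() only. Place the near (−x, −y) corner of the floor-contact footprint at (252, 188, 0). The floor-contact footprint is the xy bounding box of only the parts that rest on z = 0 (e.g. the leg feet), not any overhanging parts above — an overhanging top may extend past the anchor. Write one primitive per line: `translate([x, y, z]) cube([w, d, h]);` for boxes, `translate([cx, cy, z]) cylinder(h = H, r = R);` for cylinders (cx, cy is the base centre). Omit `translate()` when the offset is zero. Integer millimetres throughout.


translate([495, 431, 0]) cylinder(h = 2207, r = 243);


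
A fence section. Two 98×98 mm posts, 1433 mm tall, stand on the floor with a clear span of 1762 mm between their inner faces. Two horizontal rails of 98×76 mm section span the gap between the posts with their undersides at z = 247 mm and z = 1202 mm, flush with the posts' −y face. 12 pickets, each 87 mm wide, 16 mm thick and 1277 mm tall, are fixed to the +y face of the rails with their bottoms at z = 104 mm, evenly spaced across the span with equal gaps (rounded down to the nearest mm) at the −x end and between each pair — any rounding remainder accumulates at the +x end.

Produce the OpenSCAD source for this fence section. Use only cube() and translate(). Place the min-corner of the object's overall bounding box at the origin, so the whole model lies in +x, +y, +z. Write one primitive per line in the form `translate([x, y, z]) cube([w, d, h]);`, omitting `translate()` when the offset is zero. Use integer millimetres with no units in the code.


cube([98, 98, 1433]);
translate([1860, 0, 0]) cube([98, 98, 1433]);
translate([98, 0, 247]) cube([1762, 98, 76]);
translate([98, 0, 1202]) cube([1762, 98, 76]);
translate([153, 98, 104]) cube([87, 16, 1277]);
translate([295, 98, 104]) cube([87, 16, 1277]);
translate([437, 98, 104]) cube([87, 16, 1277]);
translate([579, 98, 104]) cube([87, 16, 1277]);
translate([721, 98, 104]) cube([87, 16, 1277]);
translate([863, 98, 104]) cube([87, 16, 1277]);
translate([1005, 98, 104]) cube([87, 16, 1277]);
translate([1147, 98, 104]) cube([87, 16, 1277]);
translate([1289, 98, 104]) cube([87, 16, 1277]);
translate([1431, 98, 104]) cube([87, 16, 1277]);
translate([1573, 98, 104]) cube([87, 16, 1277]);
translate([1715, 98, 104]) cube([87, 16, 1277]);


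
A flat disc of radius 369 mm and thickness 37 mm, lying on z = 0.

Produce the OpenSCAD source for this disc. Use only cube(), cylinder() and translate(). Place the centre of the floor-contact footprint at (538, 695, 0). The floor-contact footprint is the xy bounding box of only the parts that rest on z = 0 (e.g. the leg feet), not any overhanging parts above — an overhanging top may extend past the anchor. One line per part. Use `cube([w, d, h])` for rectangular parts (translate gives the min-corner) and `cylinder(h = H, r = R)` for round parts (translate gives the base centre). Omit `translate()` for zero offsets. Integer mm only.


translate([538, 695, 0]) cylinder(h = 37, r = 369);


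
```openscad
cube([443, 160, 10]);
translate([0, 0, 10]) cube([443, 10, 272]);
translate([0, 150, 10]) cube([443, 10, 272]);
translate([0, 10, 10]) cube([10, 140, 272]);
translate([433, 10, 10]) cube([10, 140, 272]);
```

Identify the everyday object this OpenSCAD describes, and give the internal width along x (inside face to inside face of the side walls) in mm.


An open box. The internal width is 423 mm.

A 443×160 base slab with four walls standing on it — an open box. The base is 443 mm wide and the walls are 10 mm thick, so the internal width is 443 − 2 × 10 = 423 mm.


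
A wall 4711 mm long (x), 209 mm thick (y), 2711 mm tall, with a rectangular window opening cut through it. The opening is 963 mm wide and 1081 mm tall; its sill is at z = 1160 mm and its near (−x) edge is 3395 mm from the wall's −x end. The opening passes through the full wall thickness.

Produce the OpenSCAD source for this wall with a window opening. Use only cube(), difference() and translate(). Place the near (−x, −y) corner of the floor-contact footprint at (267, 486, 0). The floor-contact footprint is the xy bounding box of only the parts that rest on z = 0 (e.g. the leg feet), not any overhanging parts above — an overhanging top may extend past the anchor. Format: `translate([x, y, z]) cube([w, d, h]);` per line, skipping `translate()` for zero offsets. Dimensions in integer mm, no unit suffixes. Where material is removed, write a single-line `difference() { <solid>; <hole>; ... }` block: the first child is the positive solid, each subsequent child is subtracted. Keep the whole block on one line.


difference() { translate([267, 486, 0]) cube([4711, 209, 2711]); translate([3662, 486, 1160]) cube([963, 209, 1081]); }


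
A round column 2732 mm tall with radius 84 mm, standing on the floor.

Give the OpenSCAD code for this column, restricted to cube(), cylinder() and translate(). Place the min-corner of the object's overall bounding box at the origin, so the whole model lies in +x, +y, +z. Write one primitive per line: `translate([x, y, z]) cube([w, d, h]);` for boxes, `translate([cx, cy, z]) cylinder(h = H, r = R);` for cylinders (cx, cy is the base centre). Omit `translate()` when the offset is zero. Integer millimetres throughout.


translate([84, 84, 0]) cylinder(h = 2732, r = 84);


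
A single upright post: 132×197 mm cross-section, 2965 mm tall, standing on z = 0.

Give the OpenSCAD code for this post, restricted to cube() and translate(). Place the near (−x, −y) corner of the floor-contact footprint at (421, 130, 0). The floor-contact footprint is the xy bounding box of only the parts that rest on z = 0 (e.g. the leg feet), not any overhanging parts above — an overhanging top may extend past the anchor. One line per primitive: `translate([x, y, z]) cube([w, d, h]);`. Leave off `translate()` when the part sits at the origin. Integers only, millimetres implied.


translate([421, 130, 0]) cube([132, 197, 2965]);


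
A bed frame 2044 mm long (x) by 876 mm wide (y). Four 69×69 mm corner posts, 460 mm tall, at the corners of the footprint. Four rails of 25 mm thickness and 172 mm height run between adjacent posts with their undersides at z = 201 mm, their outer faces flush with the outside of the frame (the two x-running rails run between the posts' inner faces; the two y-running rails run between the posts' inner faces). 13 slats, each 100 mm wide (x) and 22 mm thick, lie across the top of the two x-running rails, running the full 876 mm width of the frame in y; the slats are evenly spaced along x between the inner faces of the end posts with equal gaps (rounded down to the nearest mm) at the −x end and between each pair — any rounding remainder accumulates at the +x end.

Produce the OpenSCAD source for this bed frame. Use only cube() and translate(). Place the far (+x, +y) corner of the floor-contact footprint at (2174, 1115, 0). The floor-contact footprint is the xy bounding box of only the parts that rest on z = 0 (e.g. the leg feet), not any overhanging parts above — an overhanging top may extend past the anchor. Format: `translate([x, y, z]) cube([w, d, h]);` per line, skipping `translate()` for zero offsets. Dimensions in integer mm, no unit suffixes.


translate([130, 239, 0]) cube([69, 69, 460]);
translate([130, 1046, 0]) cube([69, 69, 460]);
translate([2105, 239, 0]) cube([69, 69, 460]);
translate([2105, 1046, 0]) cube([69, 69, 460]);
translate([199, 239, 201]) cube([1906, 25, 172]);
translate([199, 1090, 201]) cube([1906, 25, 172]);
translate([130, 308, 201]) cube([25, 738, 172]);
translate([2149, 308, 201]) cube([25, 738, 172]);
translate([242, 239, 373]) cube([100, 876, 22]);
translate([385, 239, 373]) cube([100, 876, 22]);
translate([528, 239, 373]) cube([100, 876, 22]);
translate([671, 239, 373]) cube([100, 876, 22]);
translate([814, 239, 373]) cube([100, 876, 22]);
translate([957, 239, 373]) cube([100, 876, 22]);
translate([1100, 239, 373]) cube([100, 876, 22]);
translate([1243, 239, 373]) cube([100, 876, 22]);
translate([1386, 239, 373]) cube([100, 876, 22]);
translate([1529, 239, 373]) cube([100, 876, 22]);
translate([1672, 239, 373]) cube([100, 876, 22]);
translate([1815, 239, 373]) cube([100, 876, 22]);
translate([1958, 239, 373]) cube([100, 876, 22]);


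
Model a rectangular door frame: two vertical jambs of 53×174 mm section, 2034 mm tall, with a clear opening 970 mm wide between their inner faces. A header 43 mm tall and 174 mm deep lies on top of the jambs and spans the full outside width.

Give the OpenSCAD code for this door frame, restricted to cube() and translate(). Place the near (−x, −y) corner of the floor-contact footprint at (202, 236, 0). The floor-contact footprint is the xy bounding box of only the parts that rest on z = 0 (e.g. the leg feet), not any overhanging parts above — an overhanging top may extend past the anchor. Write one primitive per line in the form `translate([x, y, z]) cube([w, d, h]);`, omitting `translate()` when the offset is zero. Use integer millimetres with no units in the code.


translate([202, 236, 0]) cube([53, 174, 2034]);
translate([1225, 236, 0]) cube([53, 174, 2034]);
translate([202, 236, 2034]) cube([1076, 174, 43]);


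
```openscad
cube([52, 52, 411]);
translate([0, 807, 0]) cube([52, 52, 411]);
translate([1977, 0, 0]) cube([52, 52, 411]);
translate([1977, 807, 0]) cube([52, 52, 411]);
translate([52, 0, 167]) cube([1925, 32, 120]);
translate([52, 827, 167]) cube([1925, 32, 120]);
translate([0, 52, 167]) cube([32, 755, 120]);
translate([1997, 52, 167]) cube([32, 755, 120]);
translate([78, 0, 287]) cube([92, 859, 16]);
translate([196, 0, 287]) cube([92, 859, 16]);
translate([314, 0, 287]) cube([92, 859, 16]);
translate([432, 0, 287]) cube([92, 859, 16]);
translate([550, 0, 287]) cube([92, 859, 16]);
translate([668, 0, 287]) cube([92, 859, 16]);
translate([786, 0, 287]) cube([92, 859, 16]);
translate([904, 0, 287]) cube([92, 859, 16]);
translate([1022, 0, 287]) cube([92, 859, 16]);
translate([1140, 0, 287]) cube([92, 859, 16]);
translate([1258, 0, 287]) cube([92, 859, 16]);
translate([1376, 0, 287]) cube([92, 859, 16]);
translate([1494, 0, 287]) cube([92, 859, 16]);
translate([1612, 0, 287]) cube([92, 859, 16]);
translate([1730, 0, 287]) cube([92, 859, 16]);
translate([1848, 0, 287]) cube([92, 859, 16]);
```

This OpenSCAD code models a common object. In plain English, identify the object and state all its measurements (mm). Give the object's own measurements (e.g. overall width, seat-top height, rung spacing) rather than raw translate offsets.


A bed frame 2029 mm long (x) by 859 mm wide (y). Four 52×52 mm corner posts, 411 mm tall, at the corners of the footprint. Four rails of 32 mm thickness and 120 mm height run between adjacent posts with their undersides at z = 167 mm, their outer faces flush with the outside of the frame (the two x-running rails run between the posts' inner faces; the two y-running rails run between the posts' inner faces). 16 slats, each 92 mm wide (x) and 16 mm thick, lie across the top of the two x-running rails, running the full 859 mm width of the frame in y; along x they sit between the end posts with a 26 mm gap after the −x posts and between neighbouring slats, leaving 37 mm before the +x posts.
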